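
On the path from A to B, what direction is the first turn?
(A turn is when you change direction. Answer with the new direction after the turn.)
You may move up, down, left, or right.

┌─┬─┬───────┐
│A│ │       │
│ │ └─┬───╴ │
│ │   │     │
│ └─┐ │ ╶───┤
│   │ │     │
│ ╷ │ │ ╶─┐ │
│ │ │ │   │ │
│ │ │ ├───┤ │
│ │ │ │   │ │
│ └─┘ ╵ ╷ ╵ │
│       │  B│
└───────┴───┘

Directions: down, down, down, down, down, right, right, right, up, right, down, right
First turn direction: right

Solution:

┌─┬─┬───────┐
│A│ │       │
│ │ └─┬───╴ │
│↓│   │     │
│ └─┐ │ ╶───┤
│↓  │ │     │
│ ╷ │ │ ╶─┐ │
│↓│ │ │   │ │
│ │ │ ├───┤ │
│↓│ │ │↱ ↓│ │
│ └─┘ ╵ ╷ ╵ │
│↳ → → ↑│↳ B│
└───────┴───┘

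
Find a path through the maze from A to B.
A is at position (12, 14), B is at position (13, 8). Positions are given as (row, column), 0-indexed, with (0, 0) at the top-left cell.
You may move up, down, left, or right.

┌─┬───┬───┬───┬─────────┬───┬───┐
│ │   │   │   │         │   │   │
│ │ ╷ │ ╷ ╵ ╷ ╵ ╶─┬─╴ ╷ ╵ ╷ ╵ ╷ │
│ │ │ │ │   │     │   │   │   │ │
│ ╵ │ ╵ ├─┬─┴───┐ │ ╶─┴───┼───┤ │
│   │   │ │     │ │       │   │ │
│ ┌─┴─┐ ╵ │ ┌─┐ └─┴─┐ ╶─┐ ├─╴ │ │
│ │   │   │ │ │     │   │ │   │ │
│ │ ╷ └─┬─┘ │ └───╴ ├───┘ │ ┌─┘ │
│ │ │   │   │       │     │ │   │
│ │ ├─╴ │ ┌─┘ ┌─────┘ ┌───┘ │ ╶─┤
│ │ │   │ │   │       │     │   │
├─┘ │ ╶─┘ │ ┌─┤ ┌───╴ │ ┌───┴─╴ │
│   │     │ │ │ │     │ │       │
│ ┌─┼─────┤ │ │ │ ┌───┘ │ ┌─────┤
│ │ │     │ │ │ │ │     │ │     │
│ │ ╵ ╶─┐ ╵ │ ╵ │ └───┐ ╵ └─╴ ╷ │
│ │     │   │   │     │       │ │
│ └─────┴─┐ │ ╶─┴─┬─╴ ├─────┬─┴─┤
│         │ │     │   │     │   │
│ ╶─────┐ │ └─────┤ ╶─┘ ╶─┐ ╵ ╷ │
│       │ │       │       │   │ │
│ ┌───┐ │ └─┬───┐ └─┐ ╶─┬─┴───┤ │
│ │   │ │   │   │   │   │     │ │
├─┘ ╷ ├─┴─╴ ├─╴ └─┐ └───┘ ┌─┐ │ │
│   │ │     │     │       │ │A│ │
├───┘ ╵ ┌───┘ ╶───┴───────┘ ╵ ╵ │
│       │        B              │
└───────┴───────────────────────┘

Finding the shortest path from (12, 14) to (13, 8):
Path length: 7 steps
Directions: down → left → left → left → left → left → left

Solution:

┌─┬───┬───┬───┬─────────┬───┬───┐
│ │   │   │   │         │   │   │
│ │ ╷ │ ╷ ╵ ╷ ╵ ╶─┬─╴ ╷ ╵ ╷ ╵ ╷ │
│ │ │ │ │   │     │   │   │   │ │
│ ╵ │ ╵ ├─┬─┴───┐ │ ╶─┴───┼───┤ │
│   │   │ │     │ │       │   │ │
│ ┌─┴─┐ ╵ │ ┌─┐ └─┴─┐ ╶─┐ ├─╴ │ │
│ │   │   │ │ │     │   │ │   │ │
│ │ ╷ └─┬─┘ │ └───╴ ├───┘ │ ┌─┘ │
│ │ │   │   │       │     │ │   │
│ │ ├─╴ │ ┌─┘ ┌─────┘ ┌───┘ │ ╶─┤
│ │ │   │ │   │       │     │   │
├─┘ │ ╶─┘ │ ┌─┤ ┌───╴ │ ┌───┴─╴ │
│   │     │ │ │ │     │ │       │
│ ┌─┼─────┤ │ │ │ ┌───┘ │ ┌─────┤
│ │ │     │ │ │ │ │     │ │     │
│ │ ╵ ╶─┐ ╵ │ ╵ │ └───┐ ╵ └─╴ ╷ │
│ │     │   │   │     │       │ │
│ └─────┴─┐ │ ╶─┴─┬─╴ ├─────┬─┴─┤
│         │ │     │   │     │   │
│ ╶─────┐ │ └─────┤ ╶─┘ ╶─┐ ╵ ╷ │
│       │ │       │       │   │ │
│ ┌───┐ │ └─┬───┐ └─┐ ╶─┬─┴───┤ │
│ │   │ │   │   │   │   │     │ │
├─┘ ╷ ├─┴─╴ ├─╴ └─┐ └───┘ ┌─┐ │ │
│   │ │     │     │       │ │A│ │
├───┘ ╵ ┌───┘ ╶───┴───────┘ ╵ ╵ │
│       │        B ← ← ← ← ← ↲  │
└───────┴───────────────────────┘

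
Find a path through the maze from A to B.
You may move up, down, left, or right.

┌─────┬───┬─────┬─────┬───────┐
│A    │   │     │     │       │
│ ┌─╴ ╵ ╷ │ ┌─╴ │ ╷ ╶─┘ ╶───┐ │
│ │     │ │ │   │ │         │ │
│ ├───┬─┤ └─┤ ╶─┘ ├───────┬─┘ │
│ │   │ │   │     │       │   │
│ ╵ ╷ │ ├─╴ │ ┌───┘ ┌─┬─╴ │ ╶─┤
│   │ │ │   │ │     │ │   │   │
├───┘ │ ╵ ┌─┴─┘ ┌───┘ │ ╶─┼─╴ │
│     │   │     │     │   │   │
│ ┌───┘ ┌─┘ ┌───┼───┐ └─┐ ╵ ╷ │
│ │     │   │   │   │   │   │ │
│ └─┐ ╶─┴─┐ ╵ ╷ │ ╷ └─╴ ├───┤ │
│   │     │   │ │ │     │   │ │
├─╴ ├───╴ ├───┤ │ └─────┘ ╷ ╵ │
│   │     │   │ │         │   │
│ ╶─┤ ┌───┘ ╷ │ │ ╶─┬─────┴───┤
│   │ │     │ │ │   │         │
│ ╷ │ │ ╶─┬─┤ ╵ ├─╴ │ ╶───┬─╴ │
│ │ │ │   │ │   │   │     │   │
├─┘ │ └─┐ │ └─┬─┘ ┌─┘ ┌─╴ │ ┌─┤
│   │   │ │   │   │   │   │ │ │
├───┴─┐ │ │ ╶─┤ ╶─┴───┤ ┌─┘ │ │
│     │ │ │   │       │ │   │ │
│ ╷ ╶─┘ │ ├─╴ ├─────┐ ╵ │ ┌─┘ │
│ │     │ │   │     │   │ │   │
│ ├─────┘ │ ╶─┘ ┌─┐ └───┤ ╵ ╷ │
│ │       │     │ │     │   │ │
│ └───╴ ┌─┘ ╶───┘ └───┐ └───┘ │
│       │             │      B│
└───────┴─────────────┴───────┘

Finding the shortest path through the maze:
Path length: 124 steps
Directions: right → right → down → right → up → right → down → down → right → down → left → down → left → down → left → down → right → right → down → left → left → down → down → down → right → down → down → left → left → up → left → down → down → down → right → right → right → up → right → up → up → up → up → left → up → right → right → up → right → down → down → right → up → up → up → up → left → down → left → up → up → right → right → up → right → right → up → right → right → right → down → left → down → right → down → right → up → right → down → down → down → left → up → left → down → left → left → left → left → down → right → down → left → down → left → down → right → right → right → down → right → up → up → right → up → left → left → up → right → right → right → right → down → left → down → down → left → down → down → right → up → right → down → down

Solution:

┌─────┬───┬─────┬─────┬───────┐
│A → ↓│↱ ↓│     │     │       │
│ ┌─╴ ╵ ╷ │ ┌─╴ │ ╷ ╶─┘ ╶───┐ │
│ │  ↳ ↑│↓│ │   │ │         │ │
│ ├───┬─┤ └─┤ ╶─┘ ├───────┬─┘ │
│ │   │ │↳ ↓│     │↱ → → ↓│   │
│ ╵ ╷ │ ├─╴ │ ┌───┘ ┌─┬─╴ │ ╶─┤
│   │ │ │↓ ↲│ │↱ → ↑│ │↓ ↲│   │
├───┘ │ ╵ ┌─┴─┘ ┌───┘ │ ╶─┼─╴ │
│     │↓ ↲│↱ → ↑│     │↳ ↓│↱ ↓│
│ ┌───┘ ┌─┘ ┌───┼───┐ └─┐ ╵ ╷ │
│ │  ↓ ↲│  ↑│↓ ↰│   │   │↳ ↑│↓│
│ └─┐ ╶─┴─┐ ╵ ╷ │ ╷ └─╴ ├───┤ │
│   │↳ → ↓│↑ ↲│↑│ │     │↓ ↰│↓│
├─╴ ├───╴ ├───┤ │ └─────┘ ╷ ╵ │
│   │↓ ← ↲│↱ ↓│↑│↓ ← ← ← ↲│↑ ↲│
│ ╶─┤ ┌───┘ ╷ │ │ ╶─┬─────┴───┤
│   │↓│↱ → ↑│↓│↑│↳ ↓│↱ → → → ↓│
│ ╷ │ │ ╶─┬─┤ ╵ ├─╴ │ ╶───┬─╴ │
│ │ │↓│↑ ↰│ │↳ ↑│↓ ↲│↑ ← ↰│↓ ↲│
├─┘ │ └─┐ │ └─┬─┘ ┌─┘ ┌─╴ │ ┌─┤
│   │↳ ↓│↑│   │↓ ↲│   │↱ ↑│↓│ │
├───┴─┐ │ │ ╶─┤ ╶─┴───┤ ┌─┘ │ │
│↓ ↰  │↓│↑│   │↳ → → ↓│↑│↓ ↲│ │
│ ╷ ╶─┘ │ ├─╴ ├─────┐ ╵ │ ┌─┘ │
│↓│↑ ← ↲│↑│   │     │↳ ↑│↓│↱ ↓│
│ ├─────┘ │ ╶─┘ ┌─┐ └───┤ ╵ ╷ │
│↓│    ↱ ↑│     │ │     │↳ ↑│↓│
│ └───╴ ┌─┘ ╶───┘ └───┐ └───┘ │
│↳ → → ↑│             │      B│
└───────┴─────────────┴───────┘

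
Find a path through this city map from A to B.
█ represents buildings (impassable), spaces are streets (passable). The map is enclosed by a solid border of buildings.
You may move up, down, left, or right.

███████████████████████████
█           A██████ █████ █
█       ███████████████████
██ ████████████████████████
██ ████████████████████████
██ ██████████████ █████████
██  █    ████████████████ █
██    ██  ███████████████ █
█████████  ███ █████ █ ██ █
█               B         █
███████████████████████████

Finding the shortest path from A to B:
Movement: cardinal only
Path length: 34 steps
Directions: left → left → left → left → left → down → left → left → left → left → left → down → down → down → down → down → right → right → right → up → right → right → right → down → right → down → down → right → right → right → right → right → right → right

Solution:

███████████████████████████
█      ↓←←←←A██████ █████ █
█ ↓←←←←↲███████████████████
██↓████████████████████████
██↓████████████████████████
██↓██████████████ █████████
██↓ █↱→→↓████████████████ █
██↳→→↑██↳↓███████████████ █
█████████↓ ███ █████ █ ██ █
█        ↳→→→→→→B         █
███████████████████████████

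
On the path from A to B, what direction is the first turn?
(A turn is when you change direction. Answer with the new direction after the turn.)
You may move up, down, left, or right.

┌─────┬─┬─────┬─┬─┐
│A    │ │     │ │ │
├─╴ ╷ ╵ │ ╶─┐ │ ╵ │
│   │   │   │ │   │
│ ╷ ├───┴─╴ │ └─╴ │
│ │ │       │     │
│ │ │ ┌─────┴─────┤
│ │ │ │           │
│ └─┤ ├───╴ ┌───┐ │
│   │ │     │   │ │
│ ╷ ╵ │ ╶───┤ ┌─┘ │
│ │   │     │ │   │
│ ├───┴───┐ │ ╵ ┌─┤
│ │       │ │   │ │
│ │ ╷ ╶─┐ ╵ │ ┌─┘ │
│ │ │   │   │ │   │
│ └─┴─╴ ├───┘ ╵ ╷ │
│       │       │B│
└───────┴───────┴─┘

Directions: right, down, left, down, down, down, down, down, down, down, right, right, right, up, left, up, right, right, down, right, up, up, left, left, up, right, right, up, right, right, right, down, down, left, down, left, down, down, right, up, right, down
First turn direction: down

Solution:

┌─────┬─┬─────┬─┬─┐
│A ↓  │ │     │ │ │
├─╴ ╷ ╵ │ ╶─┐ │ ╵ │
│↓ ↲│   │   │ │   │
│ ╷ ├───┴─╴ │ └─╴ │
│↓│ │       │     │
│ │ │ ┌─────┴─────┤
│↓│ │ │    ↱ → → ↓│
│ └─┤ ├───╴ ┌───┐ │
│↓  │ │↱ → ↑│   │↓│
│ ╷ ╵ │ ╶───┤ ┌─┘ │
│↓│   │↑ ← ↰│ │↓ ↲│
│ ├───┴───┐ │ ╵ ┌─┤
│↓│  ↱ → ↓│↑│↓ ↲│ │
│ │ ╷ ╶─┐ ╵ │ ┌─┘ │
│↓│ │↑ ↰│↳ ↑│↓│↱ ↓│
│ └─┴─╴ ├───┘ ╵ ╷ │
│↳ → → ↑│    ↳ ↑│B│
└───────┴───────┴─┘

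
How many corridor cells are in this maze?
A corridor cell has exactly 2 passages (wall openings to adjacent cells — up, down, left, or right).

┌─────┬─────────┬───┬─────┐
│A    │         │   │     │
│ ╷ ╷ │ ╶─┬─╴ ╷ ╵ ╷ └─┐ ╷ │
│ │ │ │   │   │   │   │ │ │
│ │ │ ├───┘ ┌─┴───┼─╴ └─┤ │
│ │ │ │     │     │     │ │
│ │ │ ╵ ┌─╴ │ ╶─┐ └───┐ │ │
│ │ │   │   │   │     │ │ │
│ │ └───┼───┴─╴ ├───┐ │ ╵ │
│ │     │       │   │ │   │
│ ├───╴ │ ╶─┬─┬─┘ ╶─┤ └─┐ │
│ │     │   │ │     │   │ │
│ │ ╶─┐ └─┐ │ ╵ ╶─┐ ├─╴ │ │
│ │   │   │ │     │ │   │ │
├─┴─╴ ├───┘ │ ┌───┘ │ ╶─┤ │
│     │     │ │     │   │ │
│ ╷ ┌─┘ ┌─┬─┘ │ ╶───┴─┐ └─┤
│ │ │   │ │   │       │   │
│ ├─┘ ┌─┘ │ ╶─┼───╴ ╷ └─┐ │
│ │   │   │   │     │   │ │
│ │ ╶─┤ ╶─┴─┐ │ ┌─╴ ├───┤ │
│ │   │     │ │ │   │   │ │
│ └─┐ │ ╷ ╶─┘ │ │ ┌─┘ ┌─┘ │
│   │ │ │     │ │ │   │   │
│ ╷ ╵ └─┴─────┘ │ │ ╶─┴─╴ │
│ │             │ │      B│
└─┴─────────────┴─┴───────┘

Counting cells with exactly 2 passages:
Total corridor cells: 131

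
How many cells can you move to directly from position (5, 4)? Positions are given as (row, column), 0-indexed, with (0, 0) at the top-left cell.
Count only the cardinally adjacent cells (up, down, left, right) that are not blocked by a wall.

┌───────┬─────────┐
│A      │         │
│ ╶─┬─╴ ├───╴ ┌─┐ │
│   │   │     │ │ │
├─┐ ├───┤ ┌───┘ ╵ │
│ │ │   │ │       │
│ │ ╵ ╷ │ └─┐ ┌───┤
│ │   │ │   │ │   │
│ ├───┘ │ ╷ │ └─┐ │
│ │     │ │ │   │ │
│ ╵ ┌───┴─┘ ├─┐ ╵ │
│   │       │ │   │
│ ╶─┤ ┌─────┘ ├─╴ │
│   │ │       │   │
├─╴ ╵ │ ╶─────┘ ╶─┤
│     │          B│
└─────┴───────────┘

Checking passable neighbors of (5, 4):
Neighbors: (5, 3), (5, 5)
Count: 2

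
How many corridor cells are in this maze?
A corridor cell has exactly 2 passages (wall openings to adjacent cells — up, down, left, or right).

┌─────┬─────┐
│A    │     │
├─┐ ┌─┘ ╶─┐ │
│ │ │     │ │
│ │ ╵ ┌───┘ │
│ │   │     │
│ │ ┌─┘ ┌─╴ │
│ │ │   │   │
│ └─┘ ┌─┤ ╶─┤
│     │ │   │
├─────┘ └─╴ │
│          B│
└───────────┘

Counting cells with exactly 2 passages:
Total corridor cells: 24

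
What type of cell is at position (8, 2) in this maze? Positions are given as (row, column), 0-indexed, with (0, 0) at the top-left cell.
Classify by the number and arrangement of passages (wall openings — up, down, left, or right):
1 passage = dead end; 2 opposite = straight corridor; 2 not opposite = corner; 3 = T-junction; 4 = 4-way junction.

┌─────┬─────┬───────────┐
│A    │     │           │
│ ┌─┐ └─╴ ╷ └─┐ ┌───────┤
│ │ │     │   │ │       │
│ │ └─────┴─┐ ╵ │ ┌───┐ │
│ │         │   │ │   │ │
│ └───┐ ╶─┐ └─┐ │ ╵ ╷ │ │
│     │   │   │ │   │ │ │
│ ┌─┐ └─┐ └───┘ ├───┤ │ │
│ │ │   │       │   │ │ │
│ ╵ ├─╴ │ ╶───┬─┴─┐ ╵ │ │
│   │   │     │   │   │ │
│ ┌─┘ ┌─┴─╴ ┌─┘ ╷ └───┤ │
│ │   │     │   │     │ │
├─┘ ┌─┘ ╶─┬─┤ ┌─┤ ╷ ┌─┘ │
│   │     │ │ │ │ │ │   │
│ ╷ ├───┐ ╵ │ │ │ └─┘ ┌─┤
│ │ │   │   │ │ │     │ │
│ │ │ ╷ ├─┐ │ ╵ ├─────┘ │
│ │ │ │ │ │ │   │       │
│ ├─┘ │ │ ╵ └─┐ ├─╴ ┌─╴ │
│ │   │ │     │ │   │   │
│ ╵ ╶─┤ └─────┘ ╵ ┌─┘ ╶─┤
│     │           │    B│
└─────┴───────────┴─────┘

Checking cell at (8, 2):
Number of passages: 2
Cell type: corner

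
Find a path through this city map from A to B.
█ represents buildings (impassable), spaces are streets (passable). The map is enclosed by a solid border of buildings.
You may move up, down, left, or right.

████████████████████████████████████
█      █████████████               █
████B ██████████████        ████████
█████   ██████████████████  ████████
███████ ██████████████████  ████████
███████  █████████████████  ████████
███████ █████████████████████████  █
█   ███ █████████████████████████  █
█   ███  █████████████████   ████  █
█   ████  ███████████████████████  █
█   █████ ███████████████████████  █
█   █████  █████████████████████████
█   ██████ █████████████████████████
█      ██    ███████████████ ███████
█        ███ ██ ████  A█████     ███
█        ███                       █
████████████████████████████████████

Finding the shortest path from A to B:
Movement: cardinal only
Path length: 32 steps
Directions: down → left → left → left → left → left → left → left → left → left → left → up → up → left → left → up → up → left → up → up → left → up → left → up → up → up → up → up → left → left → up → left

Solution:

████████████████████████████████████
█      █████████████               █
████B↰██████████████        ████████
█████↑←↰██████████████████  ████████
███████↑██████████████████  ████████
███████↑ █████████████████  ████████
███████↑█████████████████████████  █
█   ███↑█████████████████████████  █
█   ███↑↰█████████████████   ████  █
█   ████↑↰███████████████████████  █
█   █████↑███████████████████████  █
█   █████↑↰█████████████████████████
█   ██████↑█████████████████████████
█      ██ ↑←↰███████████████ ███████
█        ███↑██ ████  A█████     ███
█        ███↑←←←←←←←←←↲            █
████████████████████████████████████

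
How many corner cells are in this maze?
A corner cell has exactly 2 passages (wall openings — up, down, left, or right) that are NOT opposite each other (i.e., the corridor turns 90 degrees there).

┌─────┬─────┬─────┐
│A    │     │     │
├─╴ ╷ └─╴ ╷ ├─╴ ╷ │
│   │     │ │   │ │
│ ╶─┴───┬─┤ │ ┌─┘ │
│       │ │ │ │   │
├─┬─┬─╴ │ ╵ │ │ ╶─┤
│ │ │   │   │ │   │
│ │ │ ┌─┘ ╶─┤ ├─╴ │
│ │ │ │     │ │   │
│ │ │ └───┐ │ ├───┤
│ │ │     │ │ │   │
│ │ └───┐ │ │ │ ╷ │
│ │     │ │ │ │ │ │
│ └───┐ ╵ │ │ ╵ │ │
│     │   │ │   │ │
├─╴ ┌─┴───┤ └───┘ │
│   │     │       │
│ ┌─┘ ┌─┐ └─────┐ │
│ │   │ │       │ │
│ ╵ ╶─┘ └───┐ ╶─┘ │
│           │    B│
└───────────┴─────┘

Counting corner cells (2 non-opposite passages):
Total corners: 42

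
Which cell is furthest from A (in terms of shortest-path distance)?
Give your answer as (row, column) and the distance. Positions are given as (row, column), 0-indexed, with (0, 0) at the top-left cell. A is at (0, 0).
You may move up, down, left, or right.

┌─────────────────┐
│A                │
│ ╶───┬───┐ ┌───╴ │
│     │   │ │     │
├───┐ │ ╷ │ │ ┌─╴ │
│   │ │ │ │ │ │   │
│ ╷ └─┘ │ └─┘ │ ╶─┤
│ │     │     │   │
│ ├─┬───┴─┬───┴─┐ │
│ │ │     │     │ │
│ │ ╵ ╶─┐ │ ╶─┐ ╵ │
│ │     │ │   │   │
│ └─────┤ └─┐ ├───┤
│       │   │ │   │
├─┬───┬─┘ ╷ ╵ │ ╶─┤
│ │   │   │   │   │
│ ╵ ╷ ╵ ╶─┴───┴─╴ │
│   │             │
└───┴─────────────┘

Computing BFS distances from A to all cells:
Furthest cell: (6, 8)
Distance: 38 steps

Path from A to the furthest cell:

┌─────────────────┐
│A → → → → → → → ↓│
│ ╶───┬───┐ ┌───╴ │
│     │   │ │    ↓│
├───┐ │ ╷ │ │ ┌─╴ │
│   │ │ │ │ │ │↓ ↲│
│ ╷ └─┘ │ └─┘ │ ╶─┤
│ │     │     │↳ ↓│
│ ├─┬───┴─┬───┴─┐ │
│ │ │     │↓ ← ↰│↓│
│ │ ╵ ╶─┐ │ ╶─┐ ╵ │
│ │     │ │↳ ↓│↑ ↲│
│ └─────┤ └─┐ ├───┤
│       │↓ ↰│↓│↱ B│
├─┬───┬─┘ ╷ ╵ │ ╶─┤
│ │   │↓ ↲│↑ ↲│↑ ↰│
│ ╵ ╷ ╵ ╶─┴───┴─╴ │
│   │  ↳ → → → → ↑│
└───┴─────────────┘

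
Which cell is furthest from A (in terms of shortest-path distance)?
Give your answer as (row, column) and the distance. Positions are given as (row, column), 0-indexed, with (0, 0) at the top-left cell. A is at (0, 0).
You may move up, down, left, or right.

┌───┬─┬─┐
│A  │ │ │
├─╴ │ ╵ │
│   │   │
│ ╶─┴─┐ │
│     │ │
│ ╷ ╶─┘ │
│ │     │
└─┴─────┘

Computing BFS distances from A to all cells:
Furthest cell: (0, 2)
Distance: 12 steps

Path from A to the furthest cell:

┌───┬─┬─┐
│A ↓│B│ │
├─╴ │ ╵ │
│↓ ↲│↑ ↰│
│ ╶─┴─┐ │
│↳ ↓  │↑│
│ ╷ ╶─┘ │
│ │↳ → ↑│
└─┴─────┘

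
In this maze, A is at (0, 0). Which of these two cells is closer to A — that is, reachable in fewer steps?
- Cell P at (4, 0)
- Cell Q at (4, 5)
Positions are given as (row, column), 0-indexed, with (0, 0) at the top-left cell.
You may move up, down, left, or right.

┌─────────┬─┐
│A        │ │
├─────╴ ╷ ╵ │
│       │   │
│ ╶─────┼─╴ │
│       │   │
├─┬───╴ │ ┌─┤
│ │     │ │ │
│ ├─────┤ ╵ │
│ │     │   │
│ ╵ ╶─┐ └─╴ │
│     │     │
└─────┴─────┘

Shortest path A → P at (4, 0): 20 steps
Shortest path A → Q at (4, 5): 11 steps

Q is closer (11 steps vs 20 steps).

Path to P:

┌─────────┬─┐
│A → → → ↓│ │
├─────╴ ╷ ╵ │
│       │↳ ↓│
│ ╶─────┼─╴ │
│       │↓ ↲│
├─┬───╴ │ ┌─┤
│ │     │↓│ │
│ ├─────┤ ╵ │
│P│↓ ← ↰│↳ ↓│
│ ╵ ╶─┐ └─╴ │
│↑ ↲  │↑ ← ↲│
└─────┴─────┘

Path to Q:

┌─────────┬─┐
│A → → → ↓│ │
├─────╴ ╷ ╵ │
│       │↳ ↓│
│ ╶─────┼─╴ │
│       │↓ ↲│
├─┬───╴ │ ┌─┤
│ │     │↓│ │
│ ├─────┤ ╵ │
│ │     │↳ Q│
│ ╵ ╶─┐ └─╴ │
│     │     │
└─────┴─────┘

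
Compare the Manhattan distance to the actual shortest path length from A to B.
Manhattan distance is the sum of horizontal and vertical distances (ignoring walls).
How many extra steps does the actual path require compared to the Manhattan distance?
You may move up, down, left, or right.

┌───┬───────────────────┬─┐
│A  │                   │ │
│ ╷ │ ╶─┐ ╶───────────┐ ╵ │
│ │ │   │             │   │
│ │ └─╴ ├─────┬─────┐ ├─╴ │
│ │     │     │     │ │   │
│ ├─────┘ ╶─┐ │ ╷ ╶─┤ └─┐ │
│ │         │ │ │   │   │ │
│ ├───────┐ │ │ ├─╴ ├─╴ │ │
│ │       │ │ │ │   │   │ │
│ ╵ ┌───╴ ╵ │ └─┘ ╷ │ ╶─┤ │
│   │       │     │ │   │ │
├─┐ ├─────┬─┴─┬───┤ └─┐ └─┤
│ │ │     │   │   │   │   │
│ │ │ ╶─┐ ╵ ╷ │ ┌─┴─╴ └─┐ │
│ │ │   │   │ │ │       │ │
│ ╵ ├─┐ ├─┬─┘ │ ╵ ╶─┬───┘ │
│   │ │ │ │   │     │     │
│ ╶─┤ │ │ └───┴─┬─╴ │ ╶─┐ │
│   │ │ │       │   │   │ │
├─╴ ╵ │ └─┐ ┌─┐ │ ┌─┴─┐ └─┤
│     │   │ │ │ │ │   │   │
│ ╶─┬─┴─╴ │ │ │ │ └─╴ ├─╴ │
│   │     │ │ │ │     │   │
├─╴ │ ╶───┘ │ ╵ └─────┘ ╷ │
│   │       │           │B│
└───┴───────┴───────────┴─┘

Manhattan distance: |12 - 0| + |12 - 0| = 24
Actual path length: 36
Extra steps: 36 - 24 = 12

Solution:

┌───┬───────────────────┬─┐
│A ↓│↱ → ↓              │ │
│ ╷ │ ╶─┐ ╶───────────┐ ╵ │
│ │↓│↑ ↰│↳ → → → → → ↓│   │
│ │ └─╴ ├─────┬─────┐ ├─╴ │
│ │↳ → ↑│     │     │↓│   │
│ ├─────┘ ╶─┐ │ ╷ ╶─┤ └─┐ │
│ │         │ │ │   │↳ ↓│ │
│ ├───────┐ │ │ ├─╴ ├─╴ │ │
│ │       │ │ │ │   │↓ ↲│ │
│ ╵ ┌───╴ ╵ │ └─┘ ╷ │ ╶─┤ │
│   │       │     │ │↳ ↓│ │
├─┐ ├─────┬─┴─┬───┤ └─┐ └─┤
│ │ │     │   │   │   │↳ ↓│
│ │ │ ╶─┐ ╵ ╷ │ ┌─┴─╴ └─┐ │
│ │ │   │   │ │ │       │↓│
│ ╵ ├─┐ ├─┬─┘ │ ╵ ╶─┬───┘ │
│   │ │ │ │   │     │↓ ← ↲│
│ ╶─┤ │ │ └───┴─┬─╴ │ ╶─┐ │
│   │ │ │       │   │↳ ↓│ │
├─╴ ╵ │ └─┐ ┌─┐ │ ┌─┴─┐ └─┤
│     │   │ │ │ │ │   │↳ ↓│
│ ╶─┬─┴─╴ │ │ │ │ └─╴ ├─╴ │
│   │     │ │ │ │     │  ↓│
├─╴ │ ╶───┘ │ ╵ └─────┘ ╷ │
│   │       │           │B│
└───┴───────┴───────────┴─┘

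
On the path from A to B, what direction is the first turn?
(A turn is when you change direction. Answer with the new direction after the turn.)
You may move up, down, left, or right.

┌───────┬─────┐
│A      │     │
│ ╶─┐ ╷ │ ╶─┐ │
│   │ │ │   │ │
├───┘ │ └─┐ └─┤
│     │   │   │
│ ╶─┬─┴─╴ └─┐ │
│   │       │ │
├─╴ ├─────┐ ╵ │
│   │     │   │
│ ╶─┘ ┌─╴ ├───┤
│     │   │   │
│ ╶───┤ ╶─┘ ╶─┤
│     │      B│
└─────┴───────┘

Directions: right, right, down, down, left, left, down, right, down, left, down, right, right, up, right, right, down, left, down, right, right, right
First turn direction: down

Solution:

┌───────┬─────┐
│A → ↓  │     │
│ ╶─┐ ╷ │ ╶─┐ │
│   │↓│ │   │ │
├───┘ │ └─┐ └─┤
│↓ ← ↲│   │   │
│ ╶─┬─┴─╴ └─┐ │
│↳ ↓│       │ │
├─╴ ├─────┐ ╵ │
│↓ ↲│↱ → ↓│   │
│ ╶─┘ ┌─╴ ├───┤
│↳ → ↑│↓ ↲│   │
│ ╶───┤ ╶─┘ ╶─┤
│     │↳ → → B│
└─────┴───────┘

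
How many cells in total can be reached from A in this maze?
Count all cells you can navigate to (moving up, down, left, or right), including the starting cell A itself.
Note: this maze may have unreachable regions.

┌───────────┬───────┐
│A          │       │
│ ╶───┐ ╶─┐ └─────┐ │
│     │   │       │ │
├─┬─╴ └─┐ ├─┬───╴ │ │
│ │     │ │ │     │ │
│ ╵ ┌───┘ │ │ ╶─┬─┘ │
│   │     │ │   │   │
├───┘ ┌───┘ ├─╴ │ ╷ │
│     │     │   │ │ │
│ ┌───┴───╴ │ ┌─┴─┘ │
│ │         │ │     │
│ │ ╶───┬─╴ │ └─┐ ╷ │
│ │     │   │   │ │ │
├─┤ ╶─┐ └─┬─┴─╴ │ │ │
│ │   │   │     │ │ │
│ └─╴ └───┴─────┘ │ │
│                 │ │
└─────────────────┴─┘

Using BFS/flood-fill to find all reachable cells from A:
Maze size: 9 × 10 = 90 total cells
47 cell(s) are walled off and cannot be reached from A.
Reachable cells: 43

Reachable region (· marks reachable cells):

┌───────────┬───────┐
│A · · · · ·│       │
│ ╶───┐ ╶─┐ └─────┐ │
│· · ·│· ·│· · · ·│ │
├─┬─╴ └─┐ ├─┬───╴ │ │
│·│· · ·│·│ │· · ·│ │
│ ╵ ┌───┘ │ │ ╶─┬─┘ │
│· ·│· · ·│ │· ·│   │
├───┘ ┌───┘ ├─╴ │ ╷ │
│· · ·│     │· ·│ │ │
│ ┌───┴───╴ │ ┌─┴─┘ │
│·│         │·│     │
│ │ ╶───┬─╴ │ └─┐ ╷ │
│·│     │   │· ·│ │ │
├─┤ ╶─┐ └─┬─┴─╴ │ │ │
│ │   │   │· · ·│ │ │
│ └─╴ └───┴─────┘ │ │
│                 │ │
└─────────────────┴─┘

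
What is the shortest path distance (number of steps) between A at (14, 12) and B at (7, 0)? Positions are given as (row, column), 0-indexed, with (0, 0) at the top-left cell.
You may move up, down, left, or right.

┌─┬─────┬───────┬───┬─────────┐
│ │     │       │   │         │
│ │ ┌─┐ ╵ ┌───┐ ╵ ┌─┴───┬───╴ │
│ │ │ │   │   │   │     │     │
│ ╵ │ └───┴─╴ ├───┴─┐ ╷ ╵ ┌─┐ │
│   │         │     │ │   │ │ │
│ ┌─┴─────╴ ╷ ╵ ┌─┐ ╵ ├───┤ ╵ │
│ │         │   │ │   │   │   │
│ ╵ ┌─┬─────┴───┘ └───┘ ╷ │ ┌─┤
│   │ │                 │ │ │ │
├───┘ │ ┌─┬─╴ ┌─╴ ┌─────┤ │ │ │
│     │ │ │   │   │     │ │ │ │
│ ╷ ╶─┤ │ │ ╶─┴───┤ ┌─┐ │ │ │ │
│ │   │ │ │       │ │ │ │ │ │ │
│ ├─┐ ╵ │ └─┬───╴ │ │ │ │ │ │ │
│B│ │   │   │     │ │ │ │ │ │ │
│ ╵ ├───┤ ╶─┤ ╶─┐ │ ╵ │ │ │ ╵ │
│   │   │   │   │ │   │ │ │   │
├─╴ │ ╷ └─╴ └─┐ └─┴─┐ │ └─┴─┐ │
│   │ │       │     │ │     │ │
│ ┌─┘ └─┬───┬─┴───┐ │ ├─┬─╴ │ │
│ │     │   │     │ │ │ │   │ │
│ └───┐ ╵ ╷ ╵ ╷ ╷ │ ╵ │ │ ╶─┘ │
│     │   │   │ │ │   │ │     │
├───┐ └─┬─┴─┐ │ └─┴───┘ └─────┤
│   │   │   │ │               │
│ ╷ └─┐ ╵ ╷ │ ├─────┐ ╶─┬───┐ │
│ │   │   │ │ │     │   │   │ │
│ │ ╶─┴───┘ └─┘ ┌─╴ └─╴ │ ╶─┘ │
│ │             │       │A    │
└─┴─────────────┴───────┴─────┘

Finding path from (14, 12) to (7, 0):
Path: (14,12) → (14,13) → (14,14) → (13,14) → (12,14) → (12,13) → (12,12) → (12,11) → (12,10) → (13,10) → (13,11) → (14,11) → (14,10) → (14,9) → (13,9) → (13,8) → (13,7) → (14,7) → (14,6) → (14,5) → (13,5) → (12,5) → (12,4) → (13,4) → (13,3) → (12,3) → (12,2) → (11,2) → (11,1) → (11,0) → (10,0) → (9,0) → (9,1) → (8,1) → (8,0) → (7,0)
Distance: 35 steps

Solution:

┌─┬─────┬───────┬───┬─────────┐
│ │     │       │   │         │
│ │ ┌─┐ ╵ ┌───┐ ╵ ┌─┴───┬───╴ │
│ │ │ │   │   │   │     │     │
│ ╵ │ └───┴─╴ ├───┴─┐ ╷ ╵ ┌─┐ │
│   │         │     │ │   │ │ │
│ ┌─┴─────╴ ╷ ╵ ┌─┐ ╵ ├───┤ ╵ │
│ │         │   │ │   │   │   │
│ ╵ ┌─┬─────┴───┘ └───┘ ╷ │ ┌─┤
│   │ │                 │ │ │ │
├───┘ │ ┌─┬─╴ ┌─╴ ┌─────┤ │ │ │
│     │ │ │   │   │     │ │ │ │
│ ╷ ╶─┤ │ │ ╶─┴───┤ ┌─┐ │ │ │ │
│ │   │ │ │       │ │ │ │ │ │ │
│ ├─┐ ╵ │ └─┬───╴ │ │ │ │ │ │ │
│B│ │   │   │     │ │ │ │ │ │ │
│ ╵ ├───┤ ╶─┤ ╶─┐ │ ╵ │ │ │ ╵ │
│↑ ↰│   │   │   │ │   │ │ │   │
├─╴ │ ╷ └─╴ └─┐ └─┴─┐ │ └─┴─┐ │
│↱ ↑│ │       │     │ │     │ │
│ ┌─┘ └─┬───┬─┴───┐ │ ├─┬─╴ │ │
│↑│     │   │     │ │ │ │   │ │
│ └───┐ ╵ ╷ ╵ ╷ ╷ │ ╵ │ │ ╶─┘ │
│↑ ← ↰│   │   │ │ │   │ │     │
├───┐ └─┬─┴─┐ │ └─┴───┘ └─────┤
│   │↑ ↰│↓ ↰│ │      ↓ ← ← ← ↰│
│ ╷ └─┐ ╵ ╷ │ ├─────┐ ╶─┬───┐ │
│ │   │↑ ↲│↑│ │↓ ← ↰│↳ ↓│   │↑│
│ │ ╶─┴───┘ └─┘ ┌─╴ └─╴ │ ╶─┘ │
│ │        ↑ ← ↲│  ↑ ← ↲│A → ↑│
└─┴─────────────┴───────┴─────┘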